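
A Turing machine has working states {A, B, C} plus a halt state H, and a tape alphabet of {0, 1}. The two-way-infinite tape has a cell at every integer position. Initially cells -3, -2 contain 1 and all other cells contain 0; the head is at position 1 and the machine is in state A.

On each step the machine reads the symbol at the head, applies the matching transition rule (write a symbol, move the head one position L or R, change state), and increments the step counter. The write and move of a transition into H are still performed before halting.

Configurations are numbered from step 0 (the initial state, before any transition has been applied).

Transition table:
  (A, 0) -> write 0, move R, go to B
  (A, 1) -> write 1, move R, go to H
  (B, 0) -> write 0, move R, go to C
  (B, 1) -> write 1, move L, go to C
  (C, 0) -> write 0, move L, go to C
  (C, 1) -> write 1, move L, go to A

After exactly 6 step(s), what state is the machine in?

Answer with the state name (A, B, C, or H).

Step 1: in state A at pos 1, read 0 -> (A,0)->write 0,move R,goto B. Now: state=B, head=2, tape[-4..3]=01100000 (head:       ^)
Step 2: in state B at pos 2, read 0 -> (B,0)->write 0,move R,goto C. Now: state=C, head=3, tape[-4..4]=011000000 (head:        ^)
Step 3: in state C at pos 3, read 0 -> (C,0)->write 0,move L,goto C. Now: state=C, head=2, tape[-4..4]=011000000 (head:       ^)
Step 4: in state C at pos 2, read 0 -> (C,0)->write 0,move L,goto C. Now: state=C, head=1, tape[-4..4]=011000000 (head:      ^)
Step 5: in state C at pos 1, read 0 -> (C,0)->write 0,move L,goto C. Now: state=C, head=0, tape[-4..4]=011000000 (head:     ^)
Step 6: in state C at pos 0, read 0 -> (C,0)->write 0,move L,goto C. Now: state=C, head=-1, tape[-4..4]=011000000 (head:    ^)

Answer: C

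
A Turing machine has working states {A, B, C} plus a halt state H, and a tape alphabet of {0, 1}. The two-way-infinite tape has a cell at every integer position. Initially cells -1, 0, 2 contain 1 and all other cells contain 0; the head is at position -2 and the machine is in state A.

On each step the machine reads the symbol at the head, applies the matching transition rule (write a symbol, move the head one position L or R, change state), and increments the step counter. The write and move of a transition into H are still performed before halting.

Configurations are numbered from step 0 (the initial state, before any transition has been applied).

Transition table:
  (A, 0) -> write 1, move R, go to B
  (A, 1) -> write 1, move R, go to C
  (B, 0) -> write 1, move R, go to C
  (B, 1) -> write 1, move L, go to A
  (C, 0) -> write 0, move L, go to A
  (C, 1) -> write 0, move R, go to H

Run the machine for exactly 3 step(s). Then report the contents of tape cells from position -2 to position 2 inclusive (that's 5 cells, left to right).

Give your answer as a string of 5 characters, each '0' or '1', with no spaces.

Step 1: in state A at pos -2, read 0 -> (A,0)->write 1,move R,goto B. Now: state=B, head=-1, tape[-3..3]=0111010 (head:   ^)
Step 2: in state B at pos -1, read 1 -> (B,1)->write 1,move L,goto A. Now: state=A, head=-2, tape[-3..3]=0111010 (head:  ^)
Step 3: in state A at pos -2, read 1 -> (A,1)->write 1,move R,goto C. Now: state=C, head=-1, tape[-3..3]=0111010 (head:   ^)

Answer: 11101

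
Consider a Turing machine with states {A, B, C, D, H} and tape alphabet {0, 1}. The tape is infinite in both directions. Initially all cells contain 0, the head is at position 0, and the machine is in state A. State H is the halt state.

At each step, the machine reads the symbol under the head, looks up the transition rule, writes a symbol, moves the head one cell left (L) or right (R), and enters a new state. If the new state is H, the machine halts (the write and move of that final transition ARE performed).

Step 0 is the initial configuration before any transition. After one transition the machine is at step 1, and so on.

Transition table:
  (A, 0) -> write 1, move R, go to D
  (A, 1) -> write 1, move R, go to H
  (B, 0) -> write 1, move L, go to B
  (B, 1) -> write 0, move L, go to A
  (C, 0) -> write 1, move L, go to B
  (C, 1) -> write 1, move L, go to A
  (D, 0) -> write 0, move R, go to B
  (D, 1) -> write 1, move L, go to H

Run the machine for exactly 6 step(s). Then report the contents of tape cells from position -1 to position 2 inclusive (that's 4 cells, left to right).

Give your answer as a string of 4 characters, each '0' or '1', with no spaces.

Step 1: in state A at pos 0, read 0 -> (A,0)->write 1,move R,goto D. Now: state=D, head=1, tape[-1..2]=0100 (head:   ^)
Step 2: in state D at pos 1, read 0 -> (D,0)->write 0,move R,goto B. Now: state=B, head=2, tape[-1..3]=01000 (head:    ^)
Step 3: in state B at pos 2, read 0 -> (B,0)->write 1,move L,goto B. Now: state=B, head=1, tape[-1..3]=01010 (head:   ^)
Step 4: in state B at pos 1, read 0 -> (B,0)->write 1,move L,goto B. Now: state=B, head=0, tape[-1..3]=01110 (head:  ^)
Step 5: in state B at pos 0, read 1 -> (B,1)->write 0,move L,goto A. Now: state=A, head=-1, tape[-2..3]=000110 (head:  ^)
Step 6: in state A at pos -1, read 0 -> (A,0)->write 1,move R,goto D. Now: state=D, head=0, tape[-2..3]=010110 (head:   ^)

Answer: 1011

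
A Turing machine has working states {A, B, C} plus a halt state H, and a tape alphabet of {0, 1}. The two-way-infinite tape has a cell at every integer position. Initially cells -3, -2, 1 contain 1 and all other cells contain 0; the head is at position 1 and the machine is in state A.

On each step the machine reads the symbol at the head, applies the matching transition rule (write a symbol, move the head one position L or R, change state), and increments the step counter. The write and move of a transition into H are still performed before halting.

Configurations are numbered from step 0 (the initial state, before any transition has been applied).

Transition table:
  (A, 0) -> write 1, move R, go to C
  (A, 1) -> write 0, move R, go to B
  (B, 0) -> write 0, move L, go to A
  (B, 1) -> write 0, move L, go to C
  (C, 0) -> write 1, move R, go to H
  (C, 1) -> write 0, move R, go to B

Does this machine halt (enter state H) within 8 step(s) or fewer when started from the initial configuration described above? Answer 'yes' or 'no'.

Step 1: in state A at pos 1, read 1 -> (A,1)->write 0,move R,goto B. Now: state=B, head=2, tape[-4..3]=01100000 (head:       ^)
Step 2: in state B at pos 2, read 0 -> (B,0)->write 0,move L,goto A. Now: state=A, head=1, tape[-4..3]=01100000 (head:      ^)
Step 3: in state A at pos 1, read 0 -> (A,0)->write 1,move R,goto C. Now: state=C, head=2, tape[-4..3]=01100100 (head:       ^)
Step 4: in state C at pos 2, read 0 -> (C,0)->write 1,move R,goto H. Now: state=H, head=3, tape[-4..4]=011001100 (head:        ^)
State H reached at step 4; 4 <= 8 -> yes

Answer: yes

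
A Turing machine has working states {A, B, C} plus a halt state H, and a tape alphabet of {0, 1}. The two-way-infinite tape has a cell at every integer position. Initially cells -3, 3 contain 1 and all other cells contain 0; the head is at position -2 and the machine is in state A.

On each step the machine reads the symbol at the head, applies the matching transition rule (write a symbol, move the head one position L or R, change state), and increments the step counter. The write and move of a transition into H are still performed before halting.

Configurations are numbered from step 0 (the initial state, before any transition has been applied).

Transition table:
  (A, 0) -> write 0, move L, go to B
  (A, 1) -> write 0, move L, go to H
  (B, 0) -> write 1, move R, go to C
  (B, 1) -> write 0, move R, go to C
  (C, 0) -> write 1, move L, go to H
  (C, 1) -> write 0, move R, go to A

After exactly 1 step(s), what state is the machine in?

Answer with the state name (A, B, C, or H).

Step 1: in state A at pos -2, read 0 -> (A,0)->write 0,move L,goto B. Now: state=B, head=-3, tape[-4..4]=010000010 (head:  ^)

Answer: B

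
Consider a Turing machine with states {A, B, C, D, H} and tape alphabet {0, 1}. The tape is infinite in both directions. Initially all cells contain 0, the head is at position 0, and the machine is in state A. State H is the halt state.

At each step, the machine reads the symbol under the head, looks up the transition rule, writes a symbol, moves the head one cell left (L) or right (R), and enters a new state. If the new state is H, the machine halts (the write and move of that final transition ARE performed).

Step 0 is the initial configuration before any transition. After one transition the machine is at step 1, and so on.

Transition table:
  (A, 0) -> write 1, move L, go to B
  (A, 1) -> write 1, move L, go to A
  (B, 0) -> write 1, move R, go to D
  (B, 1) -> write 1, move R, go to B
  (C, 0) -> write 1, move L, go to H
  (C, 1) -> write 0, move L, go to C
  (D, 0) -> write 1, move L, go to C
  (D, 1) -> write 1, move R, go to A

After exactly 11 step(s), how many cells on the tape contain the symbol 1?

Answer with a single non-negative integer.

Answer: 2

Derivation:
Step 1: in state A at pos 0, read 0 -> (A,0)->write 1,move L,goto B. Now: state=B, head=-1, tape[-2..1]=0010 (head:  ^)
Step 2: in state B at pos -1, read 0 -> (B,0)->write 1,move R,goto D. Now: state=D, head=0, tape[-2..1]=0110 (head:   ^)
Step 3: in state D at pos 0, read 1 -> (D,1)->write 1,move R,goto A. Now: state=A, head=1, tape[-2..2]=01100 (head:    ^)
Step 4: in state A at pos 1, read 0 -> (A,0)->write 1,move L,goto B. Now: state=B, head=0, tape[-2..2]=01110 (head:   ^)
Step 5: in state B at pos 0, read 1 -> (B,1)->write 1,move R,goto B. Now: state=B, head=1, tape[-2..2]=01110 (head:    ^)
Step 6: in state B at pos 1, read 1 -> (B,1)->write 1,move R,goto B. Now: state=B, head=2, tape[-2..3]=011100 (head:     ^)
Step 7: in state B at pos 2, read 0 -> (B,0)->write 1,move R,goto D. Now: state=D, head=3, tape[-2..4]=0111100 (head:      ^)
Step 8: in state D at pos 3, read 0 -> (D,0)->write 1,move L,goto C. Now: state=C, head=2, tape[-2..4]=0111110 (head:     ^)
Step 9: in state C at pos 2, read 1 -> (C,1)->write 0,move L,goto C. Now: state=C, head=1, tape[-2..4]=0111010 (head:    ^)
Step 10: in state C at pos 1, read 1 -> (C,1)->write 0,move L,goto C. Now: state=C, head=0, tape[-2..4]=0110010 (head:   ^)
Step 11: in state C at pos 0, read 1 -> (C,1)->write 0,move L,goto C. Now: state=C, head=-1, tape[-2..4]=0100010 (head:  ^)
Cells containing 1 after step 11: {-1, 3} -> 2 cell(s)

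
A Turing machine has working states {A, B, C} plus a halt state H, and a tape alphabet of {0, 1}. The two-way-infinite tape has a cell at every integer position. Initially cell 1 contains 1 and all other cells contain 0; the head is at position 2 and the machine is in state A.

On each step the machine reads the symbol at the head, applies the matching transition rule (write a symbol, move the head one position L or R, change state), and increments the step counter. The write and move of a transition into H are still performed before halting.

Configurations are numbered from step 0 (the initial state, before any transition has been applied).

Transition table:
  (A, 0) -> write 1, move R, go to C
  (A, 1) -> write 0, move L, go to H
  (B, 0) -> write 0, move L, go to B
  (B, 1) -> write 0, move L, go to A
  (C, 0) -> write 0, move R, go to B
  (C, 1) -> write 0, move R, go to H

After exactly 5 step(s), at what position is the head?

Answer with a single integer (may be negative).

Answer: 1

Derivation:
Step 1: in state A at pos 2, read 0 -> (A,0)->write 1,move R,goto C. Now: state=C, head=3, tape[0..4]=01100 (head:    ^)
Step 2: in state C at pos 3, read 0 -> (C,0)->write 0,move R,goto B. Now: state=B, head=4, tape[0..5]=011000 (head:     ^)
Step 3: in state B at pos 4, read 0 -> (B,0)->write 0,move L,goto B. Now: state=B, head=3, tape[0..5]=011000 (head:    ^)
Step 4: in state B at pos 3, read 0 -> (B,0)->write 0,move L,goto B. Now: state=B, head=2, tape[0..5]=011000 (head:   ^)
Step 5: in state B at pos 2, read 1 -> (B,1)->write 0,move L,goto A. Now: state=A, head=1, tape[0..5]=010000 (head:  ^)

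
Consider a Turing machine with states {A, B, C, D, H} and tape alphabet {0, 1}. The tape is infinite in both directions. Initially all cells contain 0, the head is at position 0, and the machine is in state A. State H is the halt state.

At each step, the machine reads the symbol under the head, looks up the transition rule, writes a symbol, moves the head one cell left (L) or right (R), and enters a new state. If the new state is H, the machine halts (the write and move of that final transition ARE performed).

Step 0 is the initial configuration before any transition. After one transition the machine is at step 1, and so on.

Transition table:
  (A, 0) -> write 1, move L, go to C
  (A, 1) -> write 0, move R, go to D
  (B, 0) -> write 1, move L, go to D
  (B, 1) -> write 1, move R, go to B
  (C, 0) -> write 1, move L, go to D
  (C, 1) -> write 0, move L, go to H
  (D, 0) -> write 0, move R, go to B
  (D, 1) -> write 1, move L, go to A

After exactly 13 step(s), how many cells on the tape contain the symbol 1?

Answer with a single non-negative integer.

Step 1: in state A at pos 0, read 0 -> (A,0)->write 1,move L,goto C. Now: state=C, head=-1, tape[-2..1]=0010 (head:  ^)
Step 2: in state C at pos -1, read 0 -> (C,0)->write 1,move L,goto D. Now: state=D, head=-2, tape[-3..1]=00110 (head:  ^)
Step 3: in state D at pos -2, read 0 -> (D,0)->write 0,move R,goto B. Now: state=B, head=-1, tape[-3..1]=00110 (head:   ^)
Step 4: in state B at pos -1, read 1 -> (B,1)->write 1,move R,goto B. Now: state=B, head=0, tape[-3..1]=00110 (head:    ^)
Step 5: in state B at pos 0, read 1 -> (B,1)->write 1,move R,goto B. Now: state=B, head=1, tape[-3..2]=001100 (head:     ^)
Step 6: in state B at pos 1, read 0 -> (B,0)->write 1,move L,goto D. Now: state=D, head=0, tape[-3..2]=001110 (head:    ^)
Step 7: in state D at pos 0, read 1 -> (D,1)->write 1,move L,goto A. Now: state=A, head=-1, tape[-3..2]=001110 (head:   ^)
Step 8: in state A at pos -1, read 1 -> (A,1)->write 0,move R,goto D. Now: state=D, head=0, tape[-3..2]=000110 (head:    ^)
Step 9: in state D at pos 0, read 1 -> (D,1)->write 1,move L,goto A. Now: state=A, head=-1, tape[-3..2]=000110 (head:   ^)
Step 10: in state A at pos -1, read 0 -> (A,0)->write 1,move L,goto C. Now: state=C, head=-2, tape[-3..2]=001110 (head:  ^)
Step 11: in state C at pos -2, read 0 -> (C,0)->write 1,move L,goto D. Now: state=D, head=-3, tape[-4..2]=0011110 (head:  ^)
Step 12: in state D at pos -3, read 0 -> (D,0)->write 0,move R,goto B. Now: state=B, head=-2, tape[-4..2]=0011110 (head:   ^)
Step 13: in state B at pos -2, read 1 -> (B,1)->write 1,move R,goto B. Now: state=B, head=-1, tape[-4..2]=0011110 (head:    ^)
Cells containing 1 after step 13: {-2, -1, 0, 1} -> 4 cell(s)

Answer: 4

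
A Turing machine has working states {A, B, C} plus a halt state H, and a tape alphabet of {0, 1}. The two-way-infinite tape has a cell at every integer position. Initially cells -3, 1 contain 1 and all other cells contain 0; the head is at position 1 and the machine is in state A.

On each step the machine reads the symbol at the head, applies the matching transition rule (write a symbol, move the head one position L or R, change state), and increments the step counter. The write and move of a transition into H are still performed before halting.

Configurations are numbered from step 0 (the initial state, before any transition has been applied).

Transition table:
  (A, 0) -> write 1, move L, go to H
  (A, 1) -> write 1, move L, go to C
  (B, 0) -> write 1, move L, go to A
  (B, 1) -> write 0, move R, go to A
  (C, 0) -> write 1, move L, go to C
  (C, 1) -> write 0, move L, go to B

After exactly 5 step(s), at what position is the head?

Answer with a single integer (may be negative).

Step 1: in state A at pos 1, read 1 -> (A,1)->write 1,move L,goto C. Now: state=C, head=0, tape[-4..2]=0100010 (head:     ^)
Step 2: in state C at pos 0, read 0 -> (C,0)->write 1,move L,goto C. Now: state=C, head=-1, tape[-4..2]=0100110 (head:    ^)
Step 3: in state C at pos -1, read 0 -> (C,0)->write 1,move L,goto C. Now: state=C, head=-2, tape[-4..2]=0101110 (head:   ^)
Step 4: in state C at pos -2, read 0 -> (C,0)->write 1,move L,goto C. Now: state=C, head=-3, tape[-4..2]=0111110 (head:  ^)
Step 5: in state C at pos -3, read 1 -> (C,1)->write 0,move L,goto B. Now: state=B, head=-4, tape[-5..2]=00011110 (head:  ^)

Answer: -4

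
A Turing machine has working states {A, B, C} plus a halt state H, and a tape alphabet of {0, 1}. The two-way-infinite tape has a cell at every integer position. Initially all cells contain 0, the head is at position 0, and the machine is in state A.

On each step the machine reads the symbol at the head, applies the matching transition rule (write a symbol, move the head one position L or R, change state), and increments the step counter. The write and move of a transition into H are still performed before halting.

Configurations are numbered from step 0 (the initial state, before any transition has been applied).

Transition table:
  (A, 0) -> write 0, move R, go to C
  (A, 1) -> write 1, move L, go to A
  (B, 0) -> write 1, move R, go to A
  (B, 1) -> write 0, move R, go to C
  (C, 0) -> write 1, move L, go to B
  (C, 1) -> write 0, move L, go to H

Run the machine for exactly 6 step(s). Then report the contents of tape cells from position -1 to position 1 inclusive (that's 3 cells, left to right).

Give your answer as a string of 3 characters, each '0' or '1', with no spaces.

Answer: 011

Derivation:
Step 1: in state A at pos 0, read 0 -> (A,0)->write 0,move R,goto C. Now: state=C, head=1, tape[-1..2]=0000 (head:   ^)
Step 2: in state C at pos 1, read 0 -> (C,0)->write 1,move L,goto B. Now: state=B, head=0, tape[-1..2]=0010 (head:  ^)
Step 3: in state B at pos 0, read 0 -> (B,0)->write 1,move R,goto A. Now: state=A, head=1, tape[-1..2]=0110 (head:   ^)
Step 4: in state A at pos 1, read 1 -> (A,1)->write 1,move L,goto A. Now: state=A, head=0, tape[-1..2]=0110 (head:  ^)
Step 5: in state A at pos 0, read 1 -> (A,1)->write 1,move L,goto A. Now: state=A, head=-1, tape[-2..2]=00110 (head:  ^)
Step 6: in state A at pos -1, read 0 -> (A,0)->write 0,move R,goto C. Now: state=C, head=0, tape[-2..2]=00110 (head:   ^)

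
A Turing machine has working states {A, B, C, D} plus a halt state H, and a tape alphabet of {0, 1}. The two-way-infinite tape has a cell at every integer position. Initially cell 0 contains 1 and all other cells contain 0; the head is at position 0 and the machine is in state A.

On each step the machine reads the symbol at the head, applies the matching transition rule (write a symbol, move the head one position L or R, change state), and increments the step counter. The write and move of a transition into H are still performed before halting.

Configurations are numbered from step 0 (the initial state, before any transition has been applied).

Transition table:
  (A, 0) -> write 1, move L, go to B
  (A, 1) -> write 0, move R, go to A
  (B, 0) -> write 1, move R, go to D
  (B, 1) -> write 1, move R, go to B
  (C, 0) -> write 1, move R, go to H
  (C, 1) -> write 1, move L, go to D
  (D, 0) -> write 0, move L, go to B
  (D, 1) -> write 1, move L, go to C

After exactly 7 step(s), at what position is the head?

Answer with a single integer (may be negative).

Step 1: in state A at pos 0, read 1 -> (A,1)->write 0,move R,goto A. Now: state=A, head=1, tape[-1..2]=0000 (head:   ^)
Step 2: in state A at pos 1, read 0 -> (A,0)->write 1,move L,goto B. Now: state=B, head=0, tape[-1..2]=0010 (head:  ^)
Step 3: in state B at pos 0, read 0 -> (B,0)->write 1,move R,goto D. Now: state=D, head=1, tape[-1..2]=0110 (head:   ^)
Step 4: in state D at pos 1, read 1 -> (D,1)->write 1,move L,goto C. Now: state=C, head=0, tape[-1..2]=0110 (head:  ^)
Step 5: in state C at pos 0, read 1 -> (C,1)->write 1,move L,goto D. Now: state=D, head=-1, tape[-2..2]=00110 (head:  ^)
Step 6: in state D at pos -1, read 0 -> (D,0)->write 0,move L,goto B. Now: state=B, head=-2, tape[-3..2]=000110 (head:  ^)
Step 7: in state B at pos -2, read 0 -> (B,0)->write 1,move R,goto D. Now: state=D, head=-1, tape[-3..2]=010110 (head:   ^)

Answer: -1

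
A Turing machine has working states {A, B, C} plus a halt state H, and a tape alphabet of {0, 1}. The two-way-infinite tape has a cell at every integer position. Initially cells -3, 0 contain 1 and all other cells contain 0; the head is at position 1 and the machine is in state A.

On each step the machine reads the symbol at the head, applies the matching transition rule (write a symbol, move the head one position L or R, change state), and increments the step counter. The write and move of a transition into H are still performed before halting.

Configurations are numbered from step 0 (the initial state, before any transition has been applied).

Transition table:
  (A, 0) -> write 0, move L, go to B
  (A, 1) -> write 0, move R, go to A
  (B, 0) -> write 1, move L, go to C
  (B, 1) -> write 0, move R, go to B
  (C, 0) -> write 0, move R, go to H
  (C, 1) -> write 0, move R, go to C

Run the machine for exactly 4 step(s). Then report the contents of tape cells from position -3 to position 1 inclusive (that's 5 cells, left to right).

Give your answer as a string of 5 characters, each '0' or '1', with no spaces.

Step 1: in state A at pos 1, read 0 -> (A,0)->write 0,move L,goto B. Now: state=B, head=0, tape[-4..2]=0100100 (head:     ^)
Step 2: in state B at pos 0, read 1 -> (B,1)->write 0,move R,goto B. Now: state=B, head=1, tape[-4..2]=0100000 (head:      ^)
Step 3: in state B at pos 1, read 0 -> (B,0)->write 1,move L,goto C. Now: state=C, head=0, tape[-4..2]=0100010 (head:     ^)
Step 4: in state C at pos 0, read 0 -> (C,0)->write 0,move R,goto H. Now: state=H, head=1, tape[-4..2]=0100010 (head:      ^)

Answer: 10001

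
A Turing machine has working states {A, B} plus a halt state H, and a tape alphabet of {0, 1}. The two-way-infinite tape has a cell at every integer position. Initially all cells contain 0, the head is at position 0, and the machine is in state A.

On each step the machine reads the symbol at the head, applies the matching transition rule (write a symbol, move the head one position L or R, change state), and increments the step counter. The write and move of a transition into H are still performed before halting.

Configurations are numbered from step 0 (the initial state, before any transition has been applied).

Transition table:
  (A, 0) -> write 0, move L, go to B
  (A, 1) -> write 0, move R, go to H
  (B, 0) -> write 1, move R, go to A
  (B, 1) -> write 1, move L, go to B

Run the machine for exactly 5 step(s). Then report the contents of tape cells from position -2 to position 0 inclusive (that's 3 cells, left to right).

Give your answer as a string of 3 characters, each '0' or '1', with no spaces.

Answer: 110

Derivation:
Step 1: in state A at pos 0, read 0 -> (A,0)->write 0,move L,goto B. Now: state=B, head=-1, tape[-2..1]=0000 (head:  ^)
Step 2: in state B at pos -1, read 0 -> (B,0)->write 1,move R,goto A. Now: state=A, head=0, tape[-2..1]=0100 (head:   ^)
Step 3: in state A at pos 0, read 0 -> (A,0)->write 0,move L,goto B. Now: state=B, head=-1, tape[-2..1]=0100 (head:  ^)
Step 4: in state B at pos -1, read 1 -> (B,1)->write 1,move L,goto B. Now: state=B, head=-2, tape[-3..1]=00100 (head:  ^)
Step 5: in state B at pos -2, read 0 -> (B,0)->write 1,move R,goto A. Now: state=A, head=-1, tape[-3..1]=01100 (head:   ^)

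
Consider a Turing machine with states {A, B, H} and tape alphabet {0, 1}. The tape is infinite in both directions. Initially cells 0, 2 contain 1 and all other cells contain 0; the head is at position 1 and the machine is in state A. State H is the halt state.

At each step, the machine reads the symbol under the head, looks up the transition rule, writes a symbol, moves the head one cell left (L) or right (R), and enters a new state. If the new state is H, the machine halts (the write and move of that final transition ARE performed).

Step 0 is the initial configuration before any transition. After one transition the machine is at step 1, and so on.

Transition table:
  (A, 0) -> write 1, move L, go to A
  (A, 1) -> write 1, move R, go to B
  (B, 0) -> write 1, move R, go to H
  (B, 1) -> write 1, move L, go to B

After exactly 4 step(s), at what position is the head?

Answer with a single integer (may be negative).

Answer: -1

Derivation:
Step 1: in state A at pos 1, read 0 -> (A,0)->write 1,move L,goto A. Now: state=A, head=0, tape[-1..3]=01110 (head:  ^)
Step 2: in state A at pos 0, read 1 -> (A,1)->write 1,move R,goto B. Now: state=B, head=1, tape[-1..3]=01110 (head:   ^)
Step 3: in state B at pos 1, read 1 -> (B,1)->write 1,move L,goto B. Now: state=B, head=0, tape[-1..3]=01110 (head:  ^)
Step 4: in state B at pos 0, read 1 -> (B,1)->write 1,move L,goto B. Now: state=B, head=-1, tape[-2..3]=001110 (head:  ^)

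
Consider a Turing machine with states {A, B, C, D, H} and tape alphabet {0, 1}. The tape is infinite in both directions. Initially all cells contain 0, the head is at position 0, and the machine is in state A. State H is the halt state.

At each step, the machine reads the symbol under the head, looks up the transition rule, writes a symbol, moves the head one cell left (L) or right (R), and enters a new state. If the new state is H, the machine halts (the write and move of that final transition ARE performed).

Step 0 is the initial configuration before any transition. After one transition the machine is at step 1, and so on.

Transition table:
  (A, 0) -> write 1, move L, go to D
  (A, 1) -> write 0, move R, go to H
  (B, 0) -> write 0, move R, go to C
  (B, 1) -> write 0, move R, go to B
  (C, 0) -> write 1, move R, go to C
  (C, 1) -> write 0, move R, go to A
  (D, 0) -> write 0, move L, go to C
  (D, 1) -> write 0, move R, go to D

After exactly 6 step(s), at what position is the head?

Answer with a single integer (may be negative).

Step 1: in state A at pos 0, read 0 -> (A,0)->write 1,move L,goto D. Now: state=D, head=-1, tape[-2..1]=0010 (head:  ^)
Step 2: in state D at pos -1, read 0 -> (D,0)->write 0,move L,goto C. Now: state=C, head=-2, tape[-3..1]=00010 (head:  ^)
Step 3: in state C at pos -2, read 0 -> (C,0)->write 1,move R,goto C. Now: state=C, head=-1, tape[-3..1]=01010 (head:   ^)
Step 4: in state C at pos -1, read 0 -> (C,0)->write 1,move R,goto C. Now: state=C, head=0, tape[-3..1]=01110 (head:    ^)
Step 5: in state C at pos 0, read 1 -> (C,1)->write 0,move R,goto A. Now: state=A, head=1, tape[-3..2]=011000 (head:     ^)
Step 6: in state A at pos 1, read 0 -> (A,0)->write 1,move L,goto D. Now: state=D, head=0, tape[-3..2]=011010 (head:    ^)

Answer: 0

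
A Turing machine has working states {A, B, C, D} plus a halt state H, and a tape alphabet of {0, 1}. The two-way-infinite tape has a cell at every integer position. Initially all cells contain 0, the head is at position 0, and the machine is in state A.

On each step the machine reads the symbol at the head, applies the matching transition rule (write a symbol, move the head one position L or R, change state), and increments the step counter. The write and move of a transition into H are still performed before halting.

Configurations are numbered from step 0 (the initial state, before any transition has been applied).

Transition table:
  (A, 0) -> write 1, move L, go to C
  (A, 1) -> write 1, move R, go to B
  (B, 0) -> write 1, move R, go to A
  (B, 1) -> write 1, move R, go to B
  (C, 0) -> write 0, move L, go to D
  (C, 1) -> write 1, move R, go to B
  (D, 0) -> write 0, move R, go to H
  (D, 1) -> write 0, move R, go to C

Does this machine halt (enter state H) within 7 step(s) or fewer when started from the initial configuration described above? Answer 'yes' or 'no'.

Step 1: in state A at pos 0, read 0 -> (A,0)->write 1,move L,goto C. Now: state=C, head=-1, tape[-2..1]=0010 (head:  ^)
Step 2: in state C at pos -1, read 0 -> (C,0)->write 0,move L,goto D. Now: state=D, head=-2, tape[-3..1]=00010 (head:  ^)
Step 3: in state D at pos -2, read 0 -> (D,0)->write 0,move R,goto H. Now: state=H, head=-1, tape[-3..1]=00010 (head:   ^)
State H reached at step 3; 3 <= 7 -> yes

Answer: yes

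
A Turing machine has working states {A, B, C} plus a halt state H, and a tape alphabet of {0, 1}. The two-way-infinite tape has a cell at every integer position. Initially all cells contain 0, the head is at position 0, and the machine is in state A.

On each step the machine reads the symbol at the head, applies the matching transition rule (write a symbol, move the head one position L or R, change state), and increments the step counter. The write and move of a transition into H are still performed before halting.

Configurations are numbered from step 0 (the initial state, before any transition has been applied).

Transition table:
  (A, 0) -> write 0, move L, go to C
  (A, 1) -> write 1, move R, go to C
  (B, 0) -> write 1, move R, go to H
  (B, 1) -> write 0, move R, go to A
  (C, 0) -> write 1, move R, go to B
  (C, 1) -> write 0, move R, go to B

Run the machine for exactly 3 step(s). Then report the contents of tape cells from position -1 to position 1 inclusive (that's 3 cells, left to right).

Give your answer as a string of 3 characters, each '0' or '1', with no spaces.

Step 1: in state A at pos 0, read 0 -> (A,0)->write 0,move L,goto C. Now: state=C, head=-1, tape[-2..1]=0000 (head:  ^)
Step 2: in state C at pos -1, read 0 -> (C,0)->write 1,move R,goto B. Now: state=B, head=0, tape[-2..1]=0100 (head:   ^)
Step 3: in state B at pos 0, read 0 -> (B,0)->write 1,move R,goto H. Now: state=H, head=1, tape[-2..2]=01100 (head:    ^)

Answer: 110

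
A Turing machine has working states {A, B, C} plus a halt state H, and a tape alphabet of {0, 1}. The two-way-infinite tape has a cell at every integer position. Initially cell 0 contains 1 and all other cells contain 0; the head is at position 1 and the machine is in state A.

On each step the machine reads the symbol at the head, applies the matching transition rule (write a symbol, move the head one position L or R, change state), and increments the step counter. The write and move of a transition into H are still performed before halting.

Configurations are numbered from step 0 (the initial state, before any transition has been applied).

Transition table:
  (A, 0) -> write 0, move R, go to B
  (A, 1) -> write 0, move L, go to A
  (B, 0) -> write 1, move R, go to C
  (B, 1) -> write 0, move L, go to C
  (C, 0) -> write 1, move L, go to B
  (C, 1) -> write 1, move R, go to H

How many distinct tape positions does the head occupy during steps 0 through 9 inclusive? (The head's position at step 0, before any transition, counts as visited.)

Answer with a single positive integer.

Step 1: in state A at pos 1, read 0 -> (A,0)->write 0,move R,goto B. Now: state=B, head=2, tape[-1..3]=01000 (head:    ^)
Step 2: in state B at pos 2, read 0 -> (B,0)->write 1,move R,goto C. Now: state=C, head=3, tape[-1..4]=010100 (head:     ^)
Step 3: in state C at pos 3, read 0 -> (C,0)->write 1,move L,goto B. Now: state=B, head=2, tape[-1..4]=010110 (head:    ^)
Step 4: in state B at pos 2, read 1 -> (B,1)->write 0,move L,goto C. Now: state=C, head=1, tape[-1..4]=010010 (head:   ^)
Step 5: in state C at pos 1, read 0 -> (C,0)->write 1,move L,goto B. Now: state=B, head=0, tape[-1..4]=011010 (head:  ^)
Step 6: in state B at pos 0, read 1 -> (B,1)->write 0,move L,goto C. Now: state=C, head=-1, tape[-2..4]=0001010 (head:  ^)
Step 7: in state C at pos -1, read 0 -> (C,0)->write 1,move L,goto B. Now: state=B, head=-2, tape[-3..4]=00101010 (head:  ^)
Step 8: in state B at pos -2, read 0 -> (B,0)->write 1,move R,goto C. Now: state=C, head=-1, tape[-3..4]=01101010 (head:   ^)
Step 9: in state C at pos -1, read 1 -> (C,1)->write 1,move R,goto H. Now: state=H, head=0, tape[-3..4]=01101010 (head:    ^)
Head positions at steps 0..9: starting at 1, distinct positions visited = {-2, -1, 0, 1, 2, 3} -> 6 position(s)

Answer: 6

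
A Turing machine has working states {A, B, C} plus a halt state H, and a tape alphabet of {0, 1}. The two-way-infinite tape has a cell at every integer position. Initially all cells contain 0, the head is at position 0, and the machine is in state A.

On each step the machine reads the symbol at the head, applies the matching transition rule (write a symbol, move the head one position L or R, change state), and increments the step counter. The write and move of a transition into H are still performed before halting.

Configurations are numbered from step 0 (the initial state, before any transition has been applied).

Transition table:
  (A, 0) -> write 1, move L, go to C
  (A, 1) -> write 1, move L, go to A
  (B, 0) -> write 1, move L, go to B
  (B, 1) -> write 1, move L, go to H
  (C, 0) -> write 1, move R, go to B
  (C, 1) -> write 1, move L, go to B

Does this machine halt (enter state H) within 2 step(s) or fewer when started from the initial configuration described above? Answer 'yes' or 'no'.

Answer: no

Derivation:
Step 1: in state A at pos 0, read 0 -> (A,0)->write 1,move L,goto C. Now: state=C, head=-1, tape[-2..1]=0010 (head:  ^)
Step 2: in state C at pos -1, read 0 -> (C,0)->write 1,move R,goto B. Now: state=B, head=0, tape[-2..1]=0110 (head:   ^)
After 2 step(s): state = B (not H) -> not halted within 2 -> no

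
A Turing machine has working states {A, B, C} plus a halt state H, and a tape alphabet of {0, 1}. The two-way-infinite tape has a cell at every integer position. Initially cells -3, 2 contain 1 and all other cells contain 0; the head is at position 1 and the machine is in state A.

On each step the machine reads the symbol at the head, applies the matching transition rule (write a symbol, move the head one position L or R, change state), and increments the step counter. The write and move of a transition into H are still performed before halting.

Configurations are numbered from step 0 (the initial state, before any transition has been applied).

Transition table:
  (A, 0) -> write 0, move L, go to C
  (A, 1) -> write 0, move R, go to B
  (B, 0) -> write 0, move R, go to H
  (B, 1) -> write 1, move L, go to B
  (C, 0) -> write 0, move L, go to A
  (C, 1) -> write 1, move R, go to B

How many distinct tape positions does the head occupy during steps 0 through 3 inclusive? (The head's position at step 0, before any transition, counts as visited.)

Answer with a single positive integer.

Answer: 4

Derivation:
Step 1: in state A at pos 1, read 0 -> (A,0)->write 0,move L,goto C. Now: state=C, head=0, tape[-4..3]=01000010 (head:     ^)
Step 2: in state C at pos 0, read 0 -> (C,0)->write 0,move L,goto A. Now: state=A, head=-1, tape[-4..3]=01000010 (head:    ^)
Step 3: in state A at pos -1, read 0 -> (A,0)->write 0,move L,goto C. Now: state=C, head=-2, tape[-4..3]=01000010 (head:   ^)
Head positions at steps 0..3: starting at 1, distinct positions visited = {-2, -1, 0, 1} -> 4 position(s)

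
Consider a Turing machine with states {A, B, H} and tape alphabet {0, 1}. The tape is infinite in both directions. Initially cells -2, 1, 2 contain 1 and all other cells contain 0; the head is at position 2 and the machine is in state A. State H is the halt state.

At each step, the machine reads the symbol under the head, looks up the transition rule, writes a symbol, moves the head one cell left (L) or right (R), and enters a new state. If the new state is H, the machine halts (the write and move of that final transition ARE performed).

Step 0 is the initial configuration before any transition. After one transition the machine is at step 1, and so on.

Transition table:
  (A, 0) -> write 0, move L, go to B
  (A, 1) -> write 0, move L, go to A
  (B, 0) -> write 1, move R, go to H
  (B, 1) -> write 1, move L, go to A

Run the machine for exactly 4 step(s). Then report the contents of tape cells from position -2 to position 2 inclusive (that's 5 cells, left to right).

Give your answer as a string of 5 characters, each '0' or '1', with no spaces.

Answer: 11000

Derivation:
Step 1: in state A at pos 2, read 1 -> (A,1)->write 0,move L,goto A. Now: state=A, head=1, tape[-3..3]=0100100 (head:     ^)
Step 2: in state A at pos 1, read 1 -> (A,1)->write 0,move L,goto A. Now: state=A, head=0, tape[-3..3]=0100000 (head:    ^)
Step 3: in state A at pos 0, read 0 -> (A,0)->write 0,move L,goto B. Now: state=B, head=-1, tape[-3..3]=0100000 (head:   ^)
Step 4: in state B at pos -1, read 0 -> (B,0)->write 1,move R,goto H. Now: state=H, head=0, tape[-3..3]=0110000 (head:    ^)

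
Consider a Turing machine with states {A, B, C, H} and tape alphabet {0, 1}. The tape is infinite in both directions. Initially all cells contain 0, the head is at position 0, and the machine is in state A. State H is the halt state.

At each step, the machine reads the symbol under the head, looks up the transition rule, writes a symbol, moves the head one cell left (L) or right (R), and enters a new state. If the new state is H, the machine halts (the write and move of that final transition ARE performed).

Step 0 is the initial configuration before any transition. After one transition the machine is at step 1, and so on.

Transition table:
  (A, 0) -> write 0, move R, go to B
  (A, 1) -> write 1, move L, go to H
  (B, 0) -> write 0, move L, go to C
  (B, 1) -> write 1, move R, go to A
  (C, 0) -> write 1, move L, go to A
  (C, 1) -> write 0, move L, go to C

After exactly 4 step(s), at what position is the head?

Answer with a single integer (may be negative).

Step 1: in state A at pos 0, read 0 -> (A,0)->write 0,move R,goto B. Now: state=B, head=1, tape[-1..2]=0000 (head:   ^)
Step 2: in state B at pos 1, read 0 -> (B,0)->write 0,move L,goto C. Now: state=C, head=0, tape[-1..2]=0000 (head:  ^)
Step 3: in state C at pos 0, read 0 -> (C,0)->write 1,move L,goto A. Now: state=A, head=-1, tape[-2..2]=00100 (head:  ^)
Step 4: in state A at pos -1, read 0 -> (A,0)->write 0,move R,goto B. Now: state=B, head=0, tape[-2..2]=00100 (head:   ^)

Answer: 0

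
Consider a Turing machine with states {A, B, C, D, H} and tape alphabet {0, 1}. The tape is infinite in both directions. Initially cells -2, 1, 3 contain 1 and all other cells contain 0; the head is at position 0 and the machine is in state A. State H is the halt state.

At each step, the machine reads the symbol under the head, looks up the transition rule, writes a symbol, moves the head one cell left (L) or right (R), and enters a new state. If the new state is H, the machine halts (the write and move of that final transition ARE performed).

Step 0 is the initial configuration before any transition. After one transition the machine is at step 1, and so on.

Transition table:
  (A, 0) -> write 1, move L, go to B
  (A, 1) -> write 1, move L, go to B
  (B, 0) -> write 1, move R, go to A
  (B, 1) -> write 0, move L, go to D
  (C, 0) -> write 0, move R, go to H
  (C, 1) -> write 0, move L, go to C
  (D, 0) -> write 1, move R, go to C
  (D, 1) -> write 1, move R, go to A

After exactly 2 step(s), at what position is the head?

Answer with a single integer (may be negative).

Step 1: in state A at pos 0, read 0 -> (A,0)->write 1,move L,goto B. Now: state=B, head=-1, tape[-3..4]=01011010 (head:   ^)
Step 2: in state B at pos -1, read 0 -> (B,0)->write 1,move R,goto A. Now: state=A, head=0, tape[-3..4]=01111010 (head:    ^)

Answer: 0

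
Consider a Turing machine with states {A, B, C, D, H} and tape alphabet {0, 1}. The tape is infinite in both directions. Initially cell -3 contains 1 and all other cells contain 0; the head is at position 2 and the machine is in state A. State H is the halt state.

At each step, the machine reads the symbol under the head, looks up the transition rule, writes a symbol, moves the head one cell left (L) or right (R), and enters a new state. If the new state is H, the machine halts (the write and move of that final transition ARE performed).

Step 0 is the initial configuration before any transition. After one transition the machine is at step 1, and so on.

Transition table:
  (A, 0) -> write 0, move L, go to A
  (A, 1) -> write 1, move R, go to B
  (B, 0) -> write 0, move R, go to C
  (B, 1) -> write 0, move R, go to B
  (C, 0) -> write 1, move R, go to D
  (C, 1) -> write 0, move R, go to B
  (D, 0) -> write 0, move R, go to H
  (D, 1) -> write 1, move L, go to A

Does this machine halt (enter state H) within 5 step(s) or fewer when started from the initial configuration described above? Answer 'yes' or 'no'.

Step 1: in state A at pos 2, read 0 -> (A,0)->write 0,move L,goto A. Now: state=A, head=1, tape[-4..3]=01000000 (head:      ^)
Step 2: in state A at pos 1, read 0 -> (A,0)->write 0,move L,goto A. Now: state=A, head=0, tape[-4..3]=01000000 (head:     ^)
Step 3: in state A at pos 0, read 0 -> (A,0)->write 0,move L,goto A. Now: state=A, head=-1, tape[-4..3]=01000000 (head:    ^)
Step 4: in state A at pos -1, read 0 -> (A,0)->write 0,move L,goto A. Now: state=A, head=-2, tape[-4..3]=01000000 (head:   ^)
Step 5: in state A at pos -2, read 0 -> (A,0)->write 0,move L,goto A. Now: state=A, head=-3, tape[-4..3]=01000000 (head:  ^)
After 5 step(s): state = A (not H) -> not halted within 5 -> no

Answer: no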